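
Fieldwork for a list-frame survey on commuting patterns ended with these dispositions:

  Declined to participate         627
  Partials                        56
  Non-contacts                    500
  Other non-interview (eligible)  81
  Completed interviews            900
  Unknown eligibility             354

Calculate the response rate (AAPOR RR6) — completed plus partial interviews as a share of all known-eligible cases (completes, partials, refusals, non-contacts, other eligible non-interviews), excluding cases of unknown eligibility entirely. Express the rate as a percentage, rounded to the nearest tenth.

Top → 900 + 56 = 956
Denominator → 900 + 56 + 627 + 500 + 81 = 2164
RR6 = 956 / 2164 = 0.4418

44.2%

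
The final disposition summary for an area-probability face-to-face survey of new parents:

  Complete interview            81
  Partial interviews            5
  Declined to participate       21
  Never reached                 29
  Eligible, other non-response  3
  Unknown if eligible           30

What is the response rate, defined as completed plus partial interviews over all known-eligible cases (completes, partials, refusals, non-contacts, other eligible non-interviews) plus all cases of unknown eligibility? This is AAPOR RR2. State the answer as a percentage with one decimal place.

50.9%

Top = 81 + 5 = 86
Base = 81 + 5 + 21 + 29 + 3 + 30 = 169
RR2 = 86 / 169 = 0.5089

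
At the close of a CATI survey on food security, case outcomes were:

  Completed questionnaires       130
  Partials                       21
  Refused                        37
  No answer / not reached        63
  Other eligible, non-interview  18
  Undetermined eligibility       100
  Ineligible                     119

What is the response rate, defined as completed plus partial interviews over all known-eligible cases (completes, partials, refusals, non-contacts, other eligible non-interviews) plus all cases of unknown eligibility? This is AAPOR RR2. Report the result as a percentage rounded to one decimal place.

Top = 130 + 21 = 151
Denominator = 130 + 21 + 37 + 63 + 18 + 100 = 369
RR2 = 151 / 369 = 0.4092

40.9%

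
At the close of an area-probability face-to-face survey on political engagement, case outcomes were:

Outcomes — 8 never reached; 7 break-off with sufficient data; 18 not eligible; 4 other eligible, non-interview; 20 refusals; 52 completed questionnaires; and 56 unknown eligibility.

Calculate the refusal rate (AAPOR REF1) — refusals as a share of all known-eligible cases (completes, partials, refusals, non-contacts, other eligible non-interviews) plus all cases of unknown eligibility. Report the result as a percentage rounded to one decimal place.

Top = 20
Denom = 52 + 7 + 20 + 8 + 4 + 56 = 147
REF1 = 20 / 147 = 0.1361

13.6%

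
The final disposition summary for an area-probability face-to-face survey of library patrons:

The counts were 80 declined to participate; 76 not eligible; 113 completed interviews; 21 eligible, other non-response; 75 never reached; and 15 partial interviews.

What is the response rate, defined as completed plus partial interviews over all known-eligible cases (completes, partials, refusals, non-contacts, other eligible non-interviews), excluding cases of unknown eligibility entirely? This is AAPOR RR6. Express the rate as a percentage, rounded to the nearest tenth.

Top → 113 + 15 = 128
Denom → 113 + 15 + 80 + 75 + 21 = 304
RR6 = 128 / 304 = 0.4211

42.1%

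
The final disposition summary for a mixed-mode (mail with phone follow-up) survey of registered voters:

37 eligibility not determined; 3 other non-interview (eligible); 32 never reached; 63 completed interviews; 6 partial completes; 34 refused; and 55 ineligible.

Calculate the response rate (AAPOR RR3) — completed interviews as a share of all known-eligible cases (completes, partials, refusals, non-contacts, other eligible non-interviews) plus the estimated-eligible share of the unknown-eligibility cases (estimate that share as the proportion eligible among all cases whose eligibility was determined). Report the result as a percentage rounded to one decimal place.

Numerator → 63
Eligible (known) → 63 + 6 + 34 + 32 + 3 = 138
e = 138 / (138 + 55) = 138 / 193 = 0.7150
e × U → 0.7150 × 37 = 26.45
Base → 138 + 26.45 = 164.45
RR3 = 63 / 164.45 = 0.3831

38.3%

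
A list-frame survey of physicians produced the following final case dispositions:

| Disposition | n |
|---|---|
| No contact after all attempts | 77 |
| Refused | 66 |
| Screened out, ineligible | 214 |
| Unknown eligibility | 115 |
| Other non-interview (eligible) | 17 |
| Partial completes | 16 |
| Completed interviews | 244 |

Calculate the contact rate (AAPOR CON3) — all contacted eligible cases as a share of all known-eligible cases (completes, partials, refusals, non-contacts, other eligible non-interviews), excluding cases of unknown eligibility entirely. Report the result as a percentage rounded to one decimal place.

Top = 244 + 16 + 66 + 17 = 343
Denominator = 244 + 16 + 66 + 77 + 17 = 420
CON3 = 343 / 420 = 0.8167

81.7%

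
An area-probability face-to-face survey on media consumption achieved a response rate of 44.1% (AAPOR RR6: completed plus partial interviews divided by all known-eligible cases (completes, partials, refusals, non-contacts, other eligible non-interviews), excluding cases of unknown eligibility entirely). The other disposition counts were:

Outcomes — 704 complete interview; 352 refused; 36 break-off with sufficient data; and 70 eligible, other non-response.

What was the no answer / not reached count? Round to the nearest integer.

516

Numerator → 704 + 36 = 740
RR6 = 740 / D = 0.441
D = 740 / 0.441 = 1678.0
Rest of base = 1162
no answer / not reached = 1678.0 − 1162 ≈ 516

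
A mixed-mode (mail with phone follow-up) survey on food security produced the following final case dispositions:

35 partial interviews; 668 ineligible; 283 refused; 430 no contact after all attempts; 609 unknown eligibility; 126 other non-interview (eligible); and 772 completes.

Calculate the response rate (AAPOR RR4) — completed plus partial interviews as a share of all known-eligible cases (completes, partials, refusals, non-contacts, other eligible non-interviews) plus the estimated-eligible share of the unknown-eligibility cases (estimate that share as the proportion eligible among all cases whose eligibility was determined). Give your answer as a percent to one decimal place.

Top → 772 + 35 = 807
Known eligible → 772 + 35 + 283 + 430 + 126 = 1646
e = 1646 / (1646 + 668) = 1646 / 2314 = 0.7113
Estimated eligible among unknowns → 0.7113 × 609 = 433.18
Denom → 1646 + 433.18 = 2079.18
RR4 = 807 / 2079.18 = 0.3881

38.8%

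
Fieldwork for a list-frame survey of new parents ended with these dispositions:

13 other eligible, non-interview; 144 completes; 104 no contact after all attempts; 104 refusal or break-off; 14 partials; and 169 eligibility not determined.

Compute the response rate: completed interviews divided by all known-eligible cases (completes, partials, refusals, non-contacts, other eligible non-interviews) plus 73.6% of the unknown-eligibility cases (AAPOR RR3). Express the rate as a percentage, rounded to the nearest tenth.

28.6%

Num: 144
Known eligible: 144 + 14 + 104 + 104 + 13 = 379
Eligible share of unknowns: 0.7360 × 169 = 124.38
Base: 379 + 124.38 = 503.38
RR3 = 144 / 503.38 = 0.2861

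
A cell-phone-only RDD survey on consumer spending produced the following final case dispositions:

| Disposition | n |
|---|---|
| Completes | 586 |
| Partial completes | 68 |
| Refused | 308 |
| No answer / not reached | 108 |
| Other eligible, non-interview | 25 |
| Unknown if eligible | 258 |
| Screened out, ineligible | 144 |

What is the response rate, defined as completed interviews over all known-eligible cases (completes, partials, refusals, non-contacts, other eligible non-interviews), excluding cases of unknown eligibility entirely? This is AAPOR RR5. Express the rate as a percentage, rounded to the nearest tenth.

Top = 586
Denom = 586 + 68 + 308 + 108 + 25 = 1095
RR5 = 586 / 1095 = 0.5352

53.5%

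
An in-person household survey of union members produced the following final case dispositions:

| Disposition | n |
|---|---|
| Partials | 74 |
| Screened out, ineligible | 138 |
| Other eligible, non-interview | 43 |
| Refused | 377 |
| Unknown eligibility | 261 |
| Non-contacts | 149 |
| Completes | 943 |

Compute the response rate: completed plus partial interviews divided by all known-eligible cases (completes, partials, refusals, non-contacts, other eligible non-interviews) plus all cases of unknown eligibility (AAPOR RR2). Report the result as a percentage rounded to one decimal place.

Numerator → 943 + 74 = 1017
Denom → 943 + 74 + 377 + 149 + 43 + 261 = 1847
RR2 = 1017 / 1847 = 0.5506

55.1%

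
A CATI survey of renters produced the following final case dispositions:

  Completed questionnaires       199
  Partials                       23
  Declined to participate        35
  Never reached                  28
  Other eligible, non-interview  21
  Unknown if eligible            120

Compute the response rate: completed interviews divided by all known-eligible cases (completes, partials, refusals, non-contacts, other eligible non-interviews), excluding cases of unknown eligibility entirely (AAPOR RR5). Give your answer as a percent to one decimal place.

65.0%

Num → 199
Base → 199 + 23 + 35 + 28 + 21 = 306
RR5 = 199 / 306 = 0.6503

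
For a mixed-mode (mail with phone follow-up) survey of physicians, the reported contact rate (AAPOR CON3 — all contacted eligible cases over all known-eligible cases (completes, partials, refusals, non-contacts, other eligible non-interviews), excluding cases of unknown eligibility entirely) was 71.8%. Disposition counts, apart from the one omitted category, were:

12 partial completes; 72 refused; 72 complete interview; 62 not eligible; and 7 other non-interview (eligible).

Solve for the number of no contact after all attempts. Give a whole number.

64

Num → 72 + 12 + 72 + 7 = 163
CON3 = 163 / D = 0.718
D = 163 / 0.718 = 227.0
Other denominator terms total 163
no contact after all attempts = 227.0 − 163 ≈ 64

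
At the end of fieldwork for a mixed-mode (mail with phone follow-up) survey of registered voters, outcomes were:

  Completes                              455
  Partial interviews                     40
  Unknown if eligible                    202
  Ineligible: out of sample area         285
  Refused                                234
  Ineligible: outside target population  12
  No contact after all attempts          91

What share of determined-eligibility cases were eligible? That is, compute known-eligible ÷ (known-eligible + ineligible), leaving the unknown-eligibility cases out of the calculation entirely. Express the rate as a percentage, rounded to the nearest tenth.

Ineligible = 12 + 285 = 297
Known eligible: 455 + 40 + 234 + 91 = 820
e = 820 / (820 + 297) = 820 / 1117 = 0.7341

73.4%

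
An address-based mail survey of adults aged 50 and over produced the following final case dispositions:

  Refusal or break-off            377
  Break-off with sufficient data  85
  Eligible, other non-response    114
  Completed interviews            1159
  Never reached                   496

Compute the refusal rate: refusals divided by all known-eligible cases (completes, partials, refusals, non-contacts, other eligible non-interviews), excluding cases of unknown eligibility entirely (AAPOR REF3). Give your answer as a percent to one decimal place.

16.9%

Numerator → 377
Denominator → 1159 + 85 + 377 + 496 + 114 = 2231
REF3 = 377 / 2231 = 0.1690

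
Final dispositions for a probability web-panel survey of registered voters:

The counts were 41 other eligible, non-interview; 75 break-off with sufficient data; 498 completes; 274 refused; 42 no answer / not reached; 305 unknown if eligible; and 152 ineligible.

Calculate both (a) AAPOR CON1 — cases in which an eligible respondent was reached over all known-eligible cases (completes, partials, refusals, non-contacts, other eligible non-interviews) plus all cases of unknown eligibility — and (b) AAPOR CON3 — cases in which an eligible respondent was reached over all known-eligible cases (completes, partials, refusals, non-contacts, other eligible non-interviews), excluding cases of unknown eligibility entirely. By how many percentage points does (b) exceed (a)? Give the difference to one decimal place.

Top → 498 + 75 + 274 + 41 = 888
Denominator → 498 + 75 + 274 + 42 + 41 + 305 = 1235
CON1 = 888 / 1235 = 0.7190
Denominator → 498 + 75 + 274 + 42 + 41 = 930
CON3 = 888 / 930 = 0.9548
Difference = 95.48 − 71.90 = 23.58 percentage points

23.6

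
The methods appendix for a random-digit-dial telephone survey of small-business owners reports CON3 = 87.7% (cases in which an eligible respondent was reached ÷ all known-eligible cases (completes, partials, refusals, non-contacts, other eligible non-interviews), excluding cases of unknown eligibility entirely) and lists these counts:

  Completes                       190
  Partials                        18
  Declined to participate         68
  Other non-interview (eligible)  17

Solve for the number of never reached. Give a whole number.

Top: 190 + 18 + 68 + 17 = 293
CON3 = 293 / D = 0.877
D = 293 / 0.877 = 334.1
Remaining denominator categories sum to 293
never reached = 334.1 − 293 ≈ 41

41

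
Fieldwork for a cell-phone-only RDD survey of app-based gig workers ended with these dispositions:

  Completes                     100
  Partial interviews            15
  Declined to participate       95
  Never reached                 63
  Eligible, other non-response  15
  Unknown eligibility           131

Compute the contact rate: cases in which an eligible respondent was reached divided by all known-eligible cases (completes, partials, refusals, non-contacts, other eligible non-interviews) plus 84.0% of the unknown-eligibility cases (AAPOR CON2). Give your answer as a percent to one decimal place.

56.5%

Numerator: 100 + 15 + 95 + 15 = 225
Known eligible: 100 + 15 + 95 + 63 + 15 = 288
Eligible share of unknowns: 0.8400 × 131 = 110.04
Denominator: 288 + 110.04 = 398.04
CON2 = 225 / 398.04 = 0.5653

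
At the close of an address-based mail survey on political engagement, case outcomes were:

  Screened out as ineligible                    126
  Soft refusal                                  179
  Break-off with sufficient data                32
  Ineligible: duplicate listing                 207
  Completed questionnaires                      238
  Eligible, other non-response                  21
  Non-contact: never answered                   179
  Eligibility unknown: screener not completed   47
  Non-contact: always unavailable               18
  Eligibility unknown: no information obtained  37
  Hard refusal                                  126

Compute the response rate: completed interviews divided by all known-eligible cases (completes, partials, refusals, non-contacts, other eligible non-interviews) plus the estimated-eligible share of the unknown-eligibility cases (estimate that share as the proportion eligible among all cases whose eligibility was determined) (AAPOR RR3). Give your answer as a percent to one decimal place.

27.9%

Declined to participate = 126 + 179 = 305
No answer / not reached = 179 + 18 = 197
Unknown eligibility = 47 + 37 = 84
Screened out, ineligible = 126 + 207 = 333
Numerator: 238
Eligible (known): 238 + 32 + 305 + 197 + 21 = 793
e = 793 / (793 + 333) = 793 / 1126 = 0.7043
e × U: 0.7043 × 84 = 59.16
Denom: 793 + 59.16 = 852.16
RR3 = 238 / 852.16 = 0.2793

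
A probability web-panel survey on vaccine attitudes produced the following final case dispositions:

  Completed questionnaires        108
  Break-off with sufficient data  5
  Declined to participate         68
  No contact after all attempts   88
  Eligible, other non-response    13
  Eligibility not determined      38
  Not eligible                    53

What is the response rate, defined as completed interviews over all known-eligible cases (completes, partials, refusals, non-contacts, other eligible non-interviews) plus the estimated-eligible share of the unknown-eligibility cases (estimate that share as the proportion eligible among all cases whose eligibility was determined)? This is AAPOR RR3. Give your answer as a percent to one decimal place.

34.4%

Num = 108
Eligible (known) = 108 + 5 + 68 + 88 + 13 = 282
e = 282 / (282 + 53) = 282 / 335 = 0.8418
Eligible share of unknowns = 0.8418 × 38 = 31.99
Base = 282 + 31.99 = 313.99
RR3 = 108 / 313.99 = 0.3440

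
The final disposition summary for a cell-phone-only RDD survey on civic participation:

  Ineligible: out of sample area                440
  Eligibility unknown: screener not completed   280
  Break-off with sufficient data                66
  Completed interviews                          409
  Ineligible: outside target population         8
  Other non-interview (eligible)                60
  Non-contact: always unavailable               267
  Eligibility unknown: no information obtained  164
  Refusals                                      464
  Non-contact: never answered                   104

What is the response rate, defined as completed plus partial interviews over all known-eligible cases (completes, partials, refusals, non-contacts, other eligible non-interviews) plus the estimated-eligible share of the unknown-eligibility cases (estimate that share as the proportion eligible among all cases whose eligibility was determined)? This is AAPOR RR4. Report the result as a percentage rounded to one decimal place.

Non-contacts = 104 + 267 = 371
Undetermined eligibility = 280 + 164 = 444
Screened out, ineligible = 8 + 440 = 448
Top → 409 + 66 = 475
Determined eligible → 409 + 66 + 464 + 371 + 60 = 1370
e = 1370 / (1370 + 448) = 1370 / 1818 = 0.7536
Estimated eligible among unknowns → 0.7536 × 444 = 334.60
Base → 1370 + 334.60 = 1704.60
RR4 = 475 / 1704.60 = 0.2787

27.9%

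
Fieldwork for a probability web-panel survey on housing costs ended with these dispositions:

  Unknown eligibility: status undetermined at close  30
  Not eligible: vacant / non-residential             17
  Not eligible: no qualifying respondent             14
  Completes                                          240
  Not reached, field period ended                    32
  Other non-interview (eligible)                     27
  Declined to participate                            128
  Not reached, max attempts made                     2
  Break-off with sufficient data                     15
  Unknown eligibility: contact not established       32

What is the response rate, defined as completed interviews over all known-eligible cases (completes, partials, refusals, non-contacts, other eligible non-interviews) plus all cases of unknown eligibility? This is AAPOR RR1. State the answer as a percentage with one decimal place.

47.4%

Non-contacts = 32 + 2 = 34
Undetermined eligibility = 32 + 30 = 62
Not eligible = 14 + 17 = 31
Num = 240
Denominator = 240 + 15 + 128 + 34 + 27 + 62 = 506
RR1 = 240 / 506 = 0.4743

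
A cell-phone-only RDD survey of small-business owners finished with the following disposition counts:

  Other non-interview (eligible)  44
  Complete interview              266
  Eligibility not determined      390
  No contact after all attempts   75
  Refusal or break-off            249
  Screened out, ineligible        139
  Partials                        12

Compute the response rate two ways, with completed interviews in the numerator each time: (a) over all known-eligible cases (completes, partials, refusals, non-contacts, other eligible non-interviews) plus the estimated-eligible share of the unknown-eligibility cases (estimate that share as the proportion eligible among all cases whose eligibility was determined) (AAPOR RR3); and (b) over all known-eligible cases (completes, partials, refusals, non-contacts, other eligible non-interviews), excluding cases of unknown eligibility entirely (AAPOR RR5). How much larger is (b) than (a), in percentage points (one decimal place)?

13.7

Numerator → 266
Known eligible → 266 + 12 + 249 + 75 + 44 = 646
e = 646 / (646 + 139) = 646 / 785 = 0.8229
e × U → 0.8229 × 390 = 320.93
Denominator → 646 + 320.93 = 966.93
RR3 = 266 / 966.93 = 0.2751
Denominator → 266 + 12 + 249 + 75 + 44 = 646
RR5 = 266 / 646 = 0.4118
Difference = 41.18 − 27.51 = 13.67 percentage points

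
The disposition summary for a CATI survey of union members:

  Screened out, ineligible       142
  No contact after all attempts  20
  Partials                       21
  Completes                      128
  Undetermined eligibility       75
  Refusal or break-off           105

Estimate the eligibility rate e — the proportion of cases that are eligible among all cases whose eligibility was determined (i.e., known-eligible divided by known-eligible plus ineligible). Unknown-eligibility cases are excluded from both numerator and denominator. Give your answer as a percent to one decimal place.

65.9%

Known eligible → 128 + 21 + 105 + 20 = 274
e = 274 / (274 + 142) = 274 / 416 = 0.6587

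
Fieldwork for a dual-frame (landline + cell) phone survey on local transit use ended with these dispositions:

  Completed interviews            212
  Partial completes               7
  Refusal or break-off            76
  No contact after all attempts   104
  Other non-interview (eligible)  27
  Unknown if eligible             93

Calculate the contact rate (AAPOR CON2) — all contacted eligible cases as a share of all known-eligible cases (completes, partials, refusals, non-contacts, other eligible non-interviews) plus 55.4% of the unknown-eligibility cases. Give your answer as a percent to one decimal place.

Num: 212 + 7 + 76 + 27 = 322
Determined eligible: 212 + 7 + 76 + 104 + 27 = 426
Eligible share of unknowns: 0.5540 × 93 = 51.52
Denominator: 426 + 51.52 = 477.52
CON2 = 322 / 477.52 = 0.6743

67.4%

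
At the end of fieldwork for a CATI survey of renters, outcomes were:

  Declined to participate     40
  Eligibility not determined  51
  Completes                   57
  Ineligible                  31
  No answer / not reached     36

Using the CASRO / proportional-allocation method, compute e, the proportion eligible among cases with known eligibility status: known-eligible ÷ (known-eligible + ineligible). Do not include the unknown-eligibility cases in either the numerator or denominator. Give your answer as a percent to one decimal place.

81.1%

Eligible (known): 57 + 40 + 36 = 133
e = 133 / (133 + 31) = 133 / 164 = 0.8110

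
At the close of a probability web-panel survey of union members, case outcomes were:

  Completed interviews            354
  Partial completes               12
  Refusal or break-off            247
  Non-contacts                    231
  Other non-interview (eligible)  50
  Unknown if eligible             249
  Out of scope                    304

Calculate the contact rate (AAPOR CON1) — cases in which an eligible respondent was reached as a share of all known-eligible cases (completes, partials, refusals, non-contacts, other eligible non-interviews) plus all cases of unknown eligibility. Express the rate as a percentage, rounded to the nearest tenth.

Numerator → 354 + 12 + 247 + 50 = 663
Base → 354 + 12 + 247 + 231 + 50 + 249 = 1143
CON1 = 663 / 1143 = 0.5801

58.0%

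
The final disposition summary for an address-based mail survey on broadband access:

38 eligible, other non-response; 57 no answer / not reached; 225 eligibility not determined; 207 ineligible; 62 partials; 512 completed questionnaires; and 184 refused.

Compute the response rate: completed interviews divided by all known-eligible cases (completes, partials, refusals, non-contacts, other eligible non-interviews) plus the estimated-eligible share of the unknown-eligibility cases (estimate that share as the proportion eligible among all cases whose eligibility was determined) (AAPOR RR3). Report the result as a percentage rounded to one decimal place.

Top = 512
Known eligible = 512 + 62 + 184 + 57 + 38 = 853
e = 853 / (853 + 207) = 853 / 1060 = 0.8047
Eligible share of unknowns = 0.8047 × 225 = 181.06
Base = 853 + 181.06 = 1034.06
RR3 = 512 / 1034.06 = 0.4951

49.5%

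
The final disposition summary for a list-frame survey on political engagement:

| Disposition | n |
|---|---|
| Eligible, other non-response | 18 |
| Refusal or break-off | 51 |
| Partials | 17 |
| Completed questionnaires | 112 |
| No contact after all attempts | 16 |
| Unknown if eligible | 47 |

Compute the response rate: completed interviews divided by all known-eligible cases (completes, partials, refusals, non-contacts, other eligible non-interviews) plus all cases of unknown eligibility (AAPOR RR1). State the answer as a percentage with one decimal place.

Num → 112
Denominator → 112 + 17 + 51 + 16 + 18 + 47 = 261
RR1 = 112 / 261 = 0.4291

42.9%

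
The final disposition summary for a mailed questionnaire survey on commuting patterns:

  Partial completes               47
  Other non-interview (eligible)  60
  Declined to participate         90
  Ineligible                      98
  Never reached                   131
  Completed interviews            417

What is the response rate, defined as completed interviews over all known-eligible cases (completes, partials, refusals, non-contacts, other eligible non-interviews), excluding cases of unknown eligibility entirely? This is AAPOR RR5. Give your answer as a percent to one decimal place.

Num: 417
Base: 417 + 47 + 90 + 131 + 60 = 745
RR5 = 417 / 745 = 0.5597

56.0%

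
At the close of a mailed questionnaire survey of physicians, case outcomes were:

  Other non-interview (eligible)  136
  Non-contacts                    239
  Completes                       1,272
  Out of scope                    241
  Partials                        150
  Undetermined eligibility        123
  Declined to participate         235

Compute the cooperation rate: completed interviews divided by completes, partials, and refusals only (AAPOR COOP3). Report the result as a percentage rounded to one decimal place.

76.8%

Num: 1272
Base: 1272 + 150 + 235 = 1657
COOP3 = 1272 / 1657 = 0.7677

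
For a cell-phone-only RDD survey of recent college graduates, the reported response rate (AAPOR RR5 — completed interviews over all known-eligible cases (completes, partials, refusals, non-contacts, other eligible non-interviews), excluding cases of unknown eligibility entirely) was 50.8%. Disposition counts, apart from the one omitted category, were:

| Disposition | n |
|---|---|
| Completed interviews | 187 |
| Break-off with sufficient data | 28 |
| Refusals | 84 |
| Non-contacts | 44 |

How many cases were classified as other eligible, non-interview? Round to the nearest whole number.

RR5 = 187 / D = 0.508
D = 187 / 0.508 = 368.1
Other denominator terms total 343
other eligible, non-interview = 368.1 − 343 ≈ 25

25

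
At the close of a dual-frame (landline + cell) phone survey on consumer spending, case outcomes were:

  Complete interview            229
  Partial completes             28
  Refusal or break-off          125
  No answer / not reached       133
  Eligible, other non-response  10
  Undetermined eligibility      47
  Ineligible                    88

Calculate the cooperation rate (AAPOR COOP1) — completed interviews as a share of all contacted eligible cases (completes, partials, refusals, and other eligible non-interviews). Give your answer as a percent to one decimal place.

58.4%

Top → 229
Base → 229 + 28 + 125 + 10 = 392
COOP1 = 229 / 392 = 0.5842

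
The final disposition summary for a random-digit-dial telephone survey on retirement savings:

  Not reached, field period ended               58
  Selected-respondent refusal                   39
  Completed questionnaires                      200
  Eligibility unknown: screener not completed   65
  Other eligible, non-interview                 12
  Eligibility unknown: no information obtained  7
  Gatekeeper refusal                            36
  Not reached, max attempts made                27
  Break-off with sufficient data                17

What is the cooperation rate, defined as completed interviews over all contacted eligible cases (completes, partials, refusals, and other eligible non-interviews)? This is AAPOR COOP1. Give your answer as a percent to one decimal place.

Refusals = 36 + 39 = 75
Non-contacts = 58 + 27 = 85
Unknown eligibility = 65 + 7 = 72
Numerator → 200
Base → 200 + 17 + 75 + 12 = 304
COOP1 = 200 / 304 = 0.6579

65.8%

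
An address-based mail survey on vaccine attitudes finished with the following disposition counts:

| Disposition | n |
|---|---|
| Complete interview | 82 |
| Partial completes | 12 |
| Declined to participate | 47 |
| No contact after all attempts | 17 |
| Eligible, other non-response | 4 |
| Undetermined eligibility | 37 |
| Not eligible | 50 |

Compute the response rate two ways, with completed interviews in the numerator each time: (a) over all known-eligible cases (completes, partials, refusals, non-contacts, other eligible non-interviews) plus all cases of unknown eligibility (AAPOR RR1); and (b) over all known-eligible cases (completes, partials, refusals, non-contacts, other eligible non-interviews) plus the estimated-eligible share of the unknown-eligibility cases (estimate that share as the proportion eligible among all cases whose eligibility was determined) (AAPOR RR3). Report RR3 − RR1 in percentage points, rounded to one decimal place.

Top: 82
Denom: 82 + 12 + 47 + 17 + 4 + 37 = 199
RR1 = 82 / 199 = 0.4121
Known eligible: 82 + 12 + 47 + 17 + 4 = 162
e = 162 / (162 + 50) = 162 / 212 = 0.7642
Eligible share of unknowns: 0.7642 × 37 = 28.28
Denom: 162 + 28.28 = 190.28
RR3 = 82 / 190.28 = 0.4309
Difference = 43.09 − 41.21 = 1.88 percentage points

1.9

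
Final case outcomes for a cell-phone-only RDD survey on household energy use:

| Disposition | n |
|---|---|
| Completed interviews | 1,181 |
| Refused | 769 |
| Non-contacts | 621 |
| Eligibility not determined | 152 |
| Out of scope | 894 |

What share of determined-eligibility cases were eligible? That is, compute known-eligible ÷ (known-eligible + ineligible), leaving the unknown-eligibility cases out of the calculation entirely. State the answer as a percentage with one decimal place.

74.2%

Determined eligible → 1181 + 769 + 621 = 2571
e = 2571 / (2571 + 894) = 2571 / 3465 = 0.7420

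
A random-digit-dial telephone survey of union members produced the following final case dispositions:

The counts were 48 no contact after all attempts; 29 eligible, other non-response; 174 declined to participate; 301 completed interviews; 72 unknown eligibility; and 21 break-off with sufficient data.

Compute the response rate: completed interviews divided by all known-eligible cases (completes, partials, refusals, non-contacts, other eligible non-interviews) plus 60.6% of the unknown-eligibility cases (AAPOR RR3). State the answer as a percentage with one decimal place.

48.8%

Num → 301
Known eligible → 301 + 21 + 174 + 48 + 29 = 573
e × U → 0.6060 × 72 = 43.63
Denom → 573 + 43.63 = 616.63
RR3 = 301 / 616.63 = 0.4881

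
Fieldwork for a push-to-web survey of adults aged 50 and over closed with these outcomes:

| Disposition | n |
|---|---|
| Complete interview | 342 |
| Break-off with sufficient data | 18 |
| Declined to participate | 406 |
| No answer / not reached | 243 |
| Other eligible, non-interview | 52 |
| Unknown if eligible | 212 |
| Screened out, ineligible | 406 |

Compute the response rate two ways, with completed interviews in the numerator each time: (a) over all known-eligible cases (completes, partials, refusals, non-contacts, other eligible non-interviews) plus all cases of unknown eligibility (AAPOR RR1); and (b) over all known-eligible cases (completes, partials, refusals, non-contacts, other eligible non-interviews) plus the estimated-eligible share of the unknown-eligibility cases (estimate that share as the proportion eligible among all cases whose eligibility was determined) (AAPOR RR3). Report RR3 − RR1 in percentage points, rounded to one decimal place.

1.3

Top → 342
Denominator → 342 + 18 + 406 + 243 + 52 + 212 = 1273
RR1 = 342 / 1273 = 0.2687
Eligible (known) → 342 + 18 + 406 + 243 + 52 = 1061
e = 1061 / (1061 + 406) = 1061 / 1467 = 0.7232
Eligible share of unknowns → 0.7232 × 212 = 153.32
Denominator → 1061 + 153.32 = 1214.32
RR3 = 342 / 1214.32 = 0.2816
Difference = 28.16 − 26.87 = 1.29 percentage points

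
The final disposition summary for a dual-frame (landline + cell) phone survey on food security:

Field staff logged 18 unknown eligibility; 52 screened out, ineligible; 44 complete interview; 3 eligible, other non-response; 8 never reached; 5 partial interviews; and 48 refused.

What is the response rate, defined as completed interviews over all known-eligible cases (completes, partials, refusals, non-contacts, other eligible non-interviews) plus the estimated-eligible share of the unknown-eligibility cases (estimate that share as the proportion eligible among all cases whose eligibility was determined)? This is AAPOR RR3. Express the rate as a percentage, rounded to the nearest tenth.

36.6%

Numerator = 44
Eligible (known) = 44 + 5 + 48 + 8 + 3 = 108
e = 108 / (108 + 52) = 108 / 160 = 0.6750
Estimated eligible among unknowns = 0.6750 × 18 = 12.15
Base = 108 + 12.15 = 120.15
RR3 = 44 / 120.15 = 0.3662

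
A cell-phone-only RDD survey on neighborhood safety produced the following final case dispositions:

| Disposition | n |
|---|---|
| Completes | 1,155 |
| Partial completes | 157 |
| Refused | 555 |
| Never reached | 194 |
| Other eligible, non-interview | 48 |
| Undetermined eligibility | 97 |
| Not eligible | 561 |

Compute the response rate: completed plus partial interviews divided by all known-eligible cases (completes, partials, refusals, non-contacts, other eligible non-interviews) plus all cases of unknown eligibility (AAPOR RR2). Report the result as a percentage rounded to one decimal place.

Top → 1155 + 157 = 1312
Base → 1155 + 157 + 555 + 194 + 48 + 97 = 2206
RR2 = 1312 / 2206 = 0.5947

59.5%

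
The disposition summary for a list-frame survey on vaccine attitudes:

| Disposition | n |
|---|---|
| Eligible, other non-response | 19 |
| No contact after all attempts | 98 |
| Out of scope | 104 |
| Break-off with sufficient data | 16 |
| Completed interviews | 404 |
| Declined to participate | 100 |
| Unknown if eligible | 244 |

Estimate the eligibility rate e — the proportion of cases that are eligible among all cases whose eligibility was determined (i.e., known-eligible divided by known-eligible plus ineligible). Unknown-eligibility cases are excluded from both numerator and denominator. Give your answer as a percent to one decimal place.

Determined eligible = 404 + 16 + 100 + 98 + 19 = 637
e = 637 / (637 + 104) = 637 / 741 = 0.8596

86.0%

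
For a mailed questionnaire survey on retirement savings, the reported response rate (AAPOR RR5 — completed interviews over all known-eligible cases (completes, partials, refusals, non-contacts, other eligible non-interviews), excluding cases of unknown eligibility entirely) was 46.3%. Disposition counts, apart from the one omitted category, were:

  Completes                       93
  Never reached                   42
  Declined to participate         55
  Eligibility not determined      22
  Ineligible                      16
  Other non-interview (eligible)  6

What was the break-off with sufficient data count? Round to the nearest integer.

5

RR5 = 93 / D = 0.463
D = 93 / 0.463 = 200.9
Remaining denominator categories sum to 196
break-off with sufficient data = 200.9 − 196 ≈ 5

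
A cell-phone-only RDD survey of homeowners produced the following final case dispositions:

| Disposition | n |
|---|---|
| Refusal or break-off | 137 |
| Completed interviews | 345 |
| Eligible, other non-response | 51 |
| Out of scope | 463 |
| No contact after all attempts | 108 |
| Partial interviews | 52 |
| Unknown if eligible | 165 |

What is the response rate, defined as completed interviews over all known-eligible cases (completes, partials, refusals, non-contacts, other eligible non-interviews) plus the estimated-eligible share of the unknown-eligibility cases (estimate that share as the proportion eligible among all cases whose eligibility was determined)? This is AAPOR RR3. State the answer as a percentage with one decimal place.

Top → 345
Known eligible → 345 + 52 + 137 + 108 + 51 = 693
e = 693 / (693 + 463) = 693 / 1156 = 0.5995
e × U → 0.5995 × 165 = 98.92
Denom → 693 + 98.92 = 791.92
RR3 = 345 / 791.92 = 0.4357

43.6%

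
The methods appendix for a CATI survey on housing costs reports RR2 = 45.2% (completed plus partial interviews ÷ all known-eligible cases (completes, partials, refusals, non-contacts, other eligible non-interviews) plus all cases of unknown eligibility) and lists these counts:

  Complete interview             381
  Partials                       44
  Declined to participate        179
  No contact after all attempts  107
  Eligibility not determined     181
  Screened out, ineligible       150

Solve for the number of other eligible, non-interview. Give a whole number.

Num → 381 + 44 = 425
RR2 = 425 / D = 0.452
D = 425 / 0.452 = 940.3
Remaining denominator categories sum to 892
other eligible, non-interview = 940.3 − 892 ≈ 48

48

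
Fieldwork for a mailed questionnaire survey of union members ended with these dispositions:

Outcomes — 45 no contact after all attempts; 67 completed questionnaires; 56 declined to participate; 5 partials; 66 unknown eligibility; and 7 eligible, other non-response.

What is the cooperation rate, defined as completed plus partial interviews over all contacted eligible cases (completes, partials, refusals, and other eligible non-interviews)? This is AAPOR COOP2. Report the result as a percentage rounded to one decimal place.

53.3%

Numerator → 67 + 5 = 72
Denom → 67 + 5 + 56 + 7 = 135
COOP2 = 72 / 135 = 0.5333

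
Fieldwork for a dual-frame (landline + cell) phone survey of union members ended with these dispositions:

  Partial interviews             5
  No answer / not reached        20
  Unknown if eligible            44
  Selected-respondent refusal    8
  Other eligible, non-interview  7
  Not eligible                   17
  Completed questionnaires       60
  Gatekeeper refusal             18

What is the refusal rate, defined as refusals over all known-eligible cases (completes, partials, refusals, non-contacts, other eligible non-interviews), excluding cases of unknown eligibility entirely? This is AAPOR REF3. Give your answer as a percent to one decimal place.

Refusals = 18 + 8 = 26
Numerator = 26
Denominator = 60 + 5 + 26 + 20 + 7 = 118
REF3 = 26 / 118 = 0.2203

22.0%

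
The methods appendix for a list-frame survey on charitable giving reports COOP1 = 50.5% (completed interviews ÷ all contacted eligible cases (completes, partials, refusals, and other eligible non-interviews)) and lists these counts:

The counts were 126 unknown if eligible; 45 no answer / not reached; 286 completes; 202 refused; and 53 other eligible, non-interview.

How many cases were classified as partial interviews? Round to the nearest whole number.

COOP1 = 286 / D = 0.505
D = 286 / 0.505 = 566.3
Rest of base = 541
partial interviews = 566.3 − 541 ≈ 25

25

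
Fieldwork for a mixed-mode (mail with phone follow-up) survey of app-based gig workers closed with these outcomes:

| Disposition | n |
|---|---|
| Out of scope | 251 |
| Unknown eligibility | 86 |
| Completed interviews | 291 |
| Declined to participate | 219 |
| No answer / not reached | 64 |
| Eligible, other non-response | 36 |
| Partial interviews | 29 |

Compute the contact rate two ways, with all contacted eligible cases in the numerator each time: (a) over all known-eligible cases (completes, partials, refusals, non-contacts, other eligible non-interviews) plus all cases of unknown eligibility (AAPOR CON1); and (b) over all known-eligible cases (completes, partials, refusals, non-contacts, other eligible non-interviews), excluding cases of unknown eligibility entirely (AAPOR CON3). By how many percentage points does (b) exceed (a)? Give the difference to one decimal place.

10.7

Top: 291 + 29 + 219 + 36 = 575
Base: 291 + 29 + 219 + 64 + 36 + 86 = 725
CON1 = 575 / 725 = 0.7931
Base: 291 + 29 + 219 + 64 + 36 = 639
CON3 = 575 / 639 = 0.8998
Difference = 89.98 − 79.31 = 10.67 percentage points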